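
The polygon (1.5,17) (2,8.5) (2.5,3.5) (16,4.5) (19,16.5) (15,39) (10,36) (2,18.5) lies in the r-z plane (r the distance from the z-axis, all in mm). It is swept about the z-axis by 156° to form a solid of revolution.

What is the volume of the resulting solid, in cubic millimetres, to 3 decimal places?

Profile (r,z), 8 vertices: (1.5,17) (2,8.5) (2.5,3.5) (16,4.5) (19,16.5) (15,39) (10,36) (2,18.5)
edge 0: (1.5,17)→(2,8.5)  cross = 1.5·8.5 − 2·17 = -21.2500; (r_i+r_j)·cross = 3.5·-21.2500 = -74.3750
edge 1: (2,8.5)→(2.5,3.5)  cross = 2·3.5 − 2.5·8.5 = -14.2500; (r_i+r_j)·cross = 4.5·-14.2500 = -64.1250
edge 2: (2.5,3.5)→(16,4.5)  cross = 2.5·4.5 − 16·3.5 = -44.7500; (r_i+r_j)·cross = 18.5·-44.7500 = -827.8750
edge 3: (16,4.5)→(19,16.5)  cross = 16·16.5 − 19·4.5 = 178.5000; (r_i+r_j)·cross = 35·178.5000 = 6247.5000
edge 4: (19,16.5)→(15,39)  cross = 19·39 − 15·16.5 = 493.5000; (r_i+r_j)·cross = 34·493.5000 = 16779.0000
edge 5: (15,39)→(10,36)  cross = 15·36 − 10·39 = 150.0000; (r_i+r_j)·cross = 25·150.0000 = 3750.0000
edge 6: (10,36)→(2,18.5)  cross = 10·18.5 − 2·36 = 113.0000; (r_i+r_j)·cross = 12·113.0000 = 1356.0000
edge 7: (2,18.5)→(1.5,17)  cross = 2·17 − 1.5·18.5 = 6.2500; (r_i+r_j)·cross = 3.5·6.2500 = 21.8750
Σcross = 861.0000 → A = |Σcross|/2 = 430.5000 mm²
Σ(r_i+r_j)·cross = 27188.0000 → first moment M = |Σ|/6 = 4531.3333
R_c = M/A = 4531.3333/430.5000 = 10.5257 mm
θ = 156° = 2.722714 rad
V = θ·R_c·A = 2.722714·10.5257·430.5000 = 12337.523 mm³

Volume = 12337.523 mm³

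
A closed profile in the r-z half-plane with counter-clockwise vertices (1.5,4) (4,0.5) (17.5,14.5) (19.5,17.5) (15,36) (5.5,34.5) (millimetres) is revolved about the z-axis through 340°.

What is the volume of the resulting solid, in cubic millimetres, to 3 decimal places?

Profile (r,z), 6 vertices: (1.5,4) (4,0.5) (17.5,14.5) (19.5,17.5) (15,36) (5.5,34.5)
edge 0: (1.5,4)→(4,0.5)  cross = 1.5·0.5 − 4·4 = -15.2500; (r_i+r_j)·cross = 5.5·-15.2500 = -83.8750
edge 1: (4,0.5)→(17.5,14.5)  cross = 4·14.5 − 17.5·0.5 = 49.2500; (r_i+r_j)·cross = 21.5·49.2500 = 1058.8750
edge 2: (17.5,14.5)→(19.5,17.5)  cross = 17.5·17.5 − 19.5·14.5 = 23.5000; (r_i+r_j)·cross = 37·23.5000 = 869.5000
edge 3: (19.5,17.5)→(15,36)  cross = 19.5·36 − 15·17.5 = 439.5000; (r_i+r_j)·cross = 34.5·439.5000 = 15162.7500
edge 4: (15,36)→(5.5,34.5)  cross = 15·34.5 − 5.5·36 = 319.5000; (r_i+r_j)·cross = 20.5·319.5000 = 6549.7500
edge 5: (5.5,34.5)→(1.5,4)  cross = 5.5·4 − 1.5·34.5 = -29.7500; (r_i+r_j)·cross = 7·-29.7500 = -208.2500
Σcross = 786.7500 → A = |Σcross|/2 = 393.3750 mm²
Σ(r_i+r_j)·cross = 23348.7500 → first moment M = |Σ|/6 = 3891.4583
R_c = M/A = 3891.4583/393.3750 = 9.8925 mm
θ = 340° = 5.934119 rad
V = θ·R_c·A = 5.934119·9.8925·393.3750 = 23092.379 mm³

Volume = 23092.379 mm³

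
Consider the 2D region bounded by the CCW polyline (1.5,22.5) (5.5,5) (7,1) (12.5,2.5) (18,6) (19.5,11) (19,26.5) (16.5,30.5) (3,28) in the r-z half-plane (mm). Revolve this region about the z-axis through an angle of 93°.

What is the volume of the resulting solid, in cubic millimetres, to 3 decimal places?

Profile (r,z), 9 vertices: (1.5,22.5) (5.5,5) (7,1) (12.5,2.5) (18,6) (19.5,11) (19,26.5) (16.5,30.5) (3,28)
edge 0: (1.5,22.5)→(5.5,5)  cross = 1.5·5 − 5.5·22.5 = -116.2500; (r_i+r_j)·cross = 7·-116.2500 = -813.7500
edge 1: (5.5,5)→(7,1)  cross = 5.5·1 − 7·5 = -29.5000; (r_i+r_j)·cross = 12.5·-29.5000 = -368.7500
edge 2: (7,1)→(12.5,2.5)  cross = 7·2.5 − 12.5·1 = 5.0000; (r_i+r_j)·cross = 19.5·5.0000 = 97.5000
edge 3: (12.5,2.5)→(18,6)  cross = 12.5·6 − 18·2.5 = 30.0000; (r_i+r_j)·cross = 30.5·30.0000 = 915.0000
edge 4: (18,6)→(19.5,11)  cross = 18·11 − 19.5·6 = 81.0000; (r_i+r_j)·cross = 37.5·81.0000 = 3037.5000
edge 5: (19.5,11)→(19,26.5)  cross = 19.5·26.5 − 19·11 = 307.7500; (r_i+r_j)·cross = 38.5·307.7500 = 11848.3750
edge 6: (19,26.5)→(16.5,30.5)  cross = 19·30.5 − 16.5·26.5 = 142.2500; (r_i+r_j)·cross = 35.5·142.2500 = 5049.8750
edge 7: (16.5,30.5)→(3,28)  cross = 16.5·28 − 3·30.5 = 370.5000; (r_i+r_j)·cross = 19.5·370.5000 = 7224.7500
edge 8: (3,28)→(1.5,22.5)  cross = 3·22.5 − 1.5·28 = 25.5000; (r_i+r_j)·cross = 4.5·25.5000 = 114.7500
Σcross = 816.2500 → A = |Σcross|/2 = 408.1250 mm²
Σ(r_i+r_j)·cross = 27105.2500 → first moment M = |Σ|/6 = 4517.5417
R_c = M/A = 4517.5417/408.1250 = 11.0690 mm
θ = 93° = 1.623156 rad
V = θ·R_c·A = 1.623156·11.0690·408.1250 = 7332.676 mm³

Volume = 7332.676 mm³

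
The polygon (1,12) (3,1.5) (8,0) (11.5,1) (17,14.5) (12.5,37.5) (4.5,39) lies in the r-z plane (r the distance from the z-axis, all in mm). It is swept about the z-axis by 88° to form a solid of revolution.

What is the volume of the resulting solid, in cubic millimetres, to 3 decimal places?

Profile (r,z), 7 vertices: (1,12) (3,1.5) (8,0) (11.5,1) (17,14.5) (12.5,37.5) (4.5,39)
edge 0: (1,12)→(3,1.5)  cross = 1·1.5 − 3·12 = -34.5000; (r_i+r_j)·cross = 4·-34.5000 = -138.0000
edge 1: (3,1.5)→(8,0)  cross = 3·0 − 8·1.5 = -12.0000; (r_i+r_j)·cross = 11·-12.0000 = -132.0000
edge 2: (8,0)→(11.5,1)  cross = 8·1 − 11.5·0 = 8.0000; (r_i+r_j)·cross = 19.5·8.0000 = 156.0000
edge 3: (11.5,1)→(17,14.5)  cross = 11.5·14.5 − 17·1 = 149.7500; (r_i+r_j)·cross = 28.5·149.7500 = 4267.8750
edge 4: (17,14.5)→(12.5,37.5)  cross = 17·37.5 − 12.5·14.5 = 456.2500; (r_i+r_j)·cross = 29.5·456.2500 = 13459.3750
edge 5: (12.5,37.5)→(4.5,39)  cross = 12.5·39 − 4.5·37.5 = 318.7500; (r_i+r_j)·cross = 17·318.7500 = 5418.7500
edge 6: (4.5,39)→(1,12)  cross = 4.5·12 − 1·39 = 15.0000; (r_i+r_j)·cross = 5.5·15.0000 = 82.5000
Σcross = 901.2500 → A = |Σcross|/2 = 450.6250 mm²
Σ(r_i+r_j)·cross = 23114.5000 → first moment M = |Σ|/6 = 3852.4167
R_c = M/A = 3852.4167/450.6250 = 8.5491 mm
θ = 88° = 1.535890 rad
V = θ·R_c·A = 1.535890·8.5491·450.6250 = 5916.887 mm³

Volume = 5916.887 mm³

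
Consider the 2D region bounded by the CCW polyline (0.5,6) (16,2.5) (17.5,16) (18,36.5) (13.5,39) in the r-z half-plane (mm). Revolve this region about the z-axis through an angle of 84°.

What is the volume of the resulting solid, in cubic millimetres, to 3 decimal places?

Profile (r,z), 5 vertices: (0.5,6) (16,2.5) (17.5,16) (18,36.5) (13.5,39)
edge 0: (0.5,6)→(16,2.5)  cross = 0.5·2.5 − 16·6 = -94.7500; (r_i+r_j)·cross = 16.5·-94.7500 = -1563.3750
edge 1: (16,2.5)→(17.5,16)  cross = 16·16 − 17.5·2.5 = 212.2500; (r_i+r_j)·cross = 33.5·212.2500 = 7110.3750
edge 2: (17.5,16)→(18,36.5)  cross = 17.5·36.5 − 18·16 = 350.7500; (r_i+r_j)·cross = 35.5·350.7500 = 12451.6250
edge 3: (18,36.5)→(13.5,39)  cross = 18·39 − 13.5·36.5 = 209.2500; (r_i+r_j)·cross = 31.5·209.2500 = 6591.3750
edge 4: (13.5,39)→(0.5,6)  cross = 13.5·6 − 0.5·39 = 61.5000; (r_i+r_j)·cross = 14·61.5000 = 861.0000
Σcross = 739.0000 → A = |Σcross|/2 = 369.5000 mm²
Σ(r_i+r_j)·cross = 25451.0000 → first moment M = |Σ|/6 = 4241.8333
R_c = M/A = 4241.8333/369.5000 = 11.4799 mm
θ = 84° = 1.466077 rad
V = θ·R_c·A = 1.466077·11.4799·369.5000 = 6218.852 mm³

Volume = 6218.852 mm³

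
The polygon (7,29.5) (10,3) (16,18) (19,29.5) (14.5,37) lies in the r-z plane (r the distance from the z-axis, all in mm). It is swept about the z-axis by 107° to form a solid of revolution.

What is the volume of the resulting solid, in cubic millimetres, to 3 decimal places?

Volume = 5033.852 mm³

Profile (r,z), 5 vertices: (7,29.5) (10,3) (16,18) (19,29.5) (14.5,37)
edge 0: (7,29.5)→(10,3)  cross = 7·3 − 10·29.5 = -274.0000; (r_i+r_j)·cross = 17·-274.0000 = -4658.0000
edge 1: (10,3)→(16,18)  cross = 10·18 − 16·3 = 132.0000; (r_i+r_j)·cross = 26·132.0000 = 3432.0000
edge 2: (16,18)→(19,29.5)  cross = 16·29.5 − 19·18 = 130.0000; (r_i+r_j)·cross = 35·130.0000 = 4550.0000
edge 3: (19,29.5)→(14.5,37)  cross = 19·37 − 14.5·29.5 = 275.2500; (r_i+r_j)·cross = 33.5·275.2500 = 9220.8750
edge 4: (14.5,37)→(7,29.5)  cross = 14.5·29.5 − 7·37 = 168.7500; (r_i+r_j)·cross = 21.5·168.7500 = 3628.1250
Σcross = 432.0000 → A = |Σcross|/2 = 216.0000 mm²
Σ(r_i+r_j)·cross = 16173.0000 → first moment M = |Σ|/6 = 2695.5000
R_c = M/A = 2695.5000/216.0000 = 12.4792 mm
θ = 107° = 1.867502 rad
V = θ·R_c·A = 1.867502·12.4792·216.0000 = 5033.852 mm³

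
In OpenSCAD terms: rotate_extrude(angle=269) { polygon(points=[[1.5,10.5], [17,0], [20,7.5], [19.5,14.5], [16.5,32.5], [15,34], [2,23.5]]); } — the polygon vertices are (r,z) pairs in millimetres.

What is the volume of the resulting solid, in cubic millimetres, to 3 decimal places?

Volume = 22220.544 mm³

Profile (r,z), 7 vertices: (1.5,10.5) (17,0) (20,7.5) (19.5,14.5) (16.5,32.5) (15,34) (2,23.5)
edge 0: (1.5,10.5)→(17,0)  cross = 1.5·0 − 17·10.5 = -178.5000; (r_i+r_j)·cross = 18.5·-178.5000 = -3302.2500
edge 1: (17,0)→(20,7.5)  cross = 17·7.5 − 20·0 = 127.5000; (r_i+r_j)·cross = 37·127.5000 = 4717.5000
edge 2: (20,7.5)→(19.5,14.5)  cross = 20·14.5 − 19.5·7.5 = 143.7500; (r_i+r_j)·cross = 39.5·143.7500 = 5678.1250
edge 3: (19.5,14.5)→(16.5,32.5)  cross = 19.5·32.5 − 16.5·14.5 = 394.5000; (r_i+r_j)·cross = 36·394.5000 = 14202.0000
edge 4: (16.5,32.5)→(15,34)  cross = 16.5·34 − 15·32.5 = 73.5000; (r_i+r_j)·cross = 31.5·73.5000 = 2315.2500
edge 5: (15,34)→(2,23.5)  cross = 15·23.5 − 2·34 = 284.5000; (r_i+r_j)·cross = 17·284.5000 = 4836.5000
edge 6: (2,23.5)→(1.5,10.5)  cross = 2·10.5 − 1.5·23.5 = -14.2500; (r_i+r_j)·cross = 3.5·-14.2500 = -49.8750
Σcross = 831.0000 → A = |Σcross|/2 = 415.5000 mm²
Σ(r_i+r_j)·cross = 28397.2500 → first moment M = |Σ|/6 = 4732.8750
R_c = M/A = 4732.8750/415.5000 = 11.3908 mm
θ = 269° = 4.694936 rad
V = θ·R_c·A = 4.694936·11.3908·415.5000 = 22220.544 mm³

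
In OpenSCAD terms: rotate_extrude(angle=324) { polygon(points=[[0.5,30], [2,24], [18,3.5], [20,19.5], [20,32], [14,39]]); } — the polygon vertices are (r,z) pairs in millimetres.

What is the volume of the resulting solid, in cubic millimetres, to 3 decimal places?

Volume = 27476.291 mm³

Profile (r,z), 6 vertices: (0.5,30) (2,24) (18,3.5) (20,19.5) (20,32) (14,39)
edge 0: (0.5,30)→(2,24)  cross = 0.5·24 − 2·30 = -48.0000; (r_i+r_j)·cross = 2.5·-48.0000 = -120.0000
edge 1: (2,24)→(18,3.5)  cross = 2·3.5 − 18·24 = -425.0000; (r_i+r_j)·cross = 20·-425.0000 = -8500.0000
edge 2: (18,3.5)→(20,19.5)  cross = 18·19.5 − 20·3.5 = 281.0000; (r_i+r_j)·cross = 38·281.0000 = 10678.0000
edge 3: (20,19.5)→(20,32)  cross = 20·32 − 20·19.5 = 250.0000; (r_i+r_j)·cross = 40·250.0000 = 10000.0000
edge 4: (20,32)→(14,39)  cross = 20·39 − 14·32 = 332.0000; (r_i+r_j)·cross = 34·332.0000 = 11288.0000
edge 5: (14,39)→(0.5,30)  cross = 14·30 − 0.5·39 = 400.5000; (r_i+r_j)·cross = 14.5·400.5000 = 5807.2500
Σcross = 790.5000 → A = |Σcross|/2 = 395.2500 mm²
Σ(r_i+r_j)·cross = 29153.2500 → first moment M = |Σ|/6 = 4858.8750
R_c = M/A = 4858.8750/395.2500 = 12.2932 mm
θ = 324° = 5.654867 rad
V = θ·R_c·A = 5.654867·12.2932·395.2500 = 27476.291 mm³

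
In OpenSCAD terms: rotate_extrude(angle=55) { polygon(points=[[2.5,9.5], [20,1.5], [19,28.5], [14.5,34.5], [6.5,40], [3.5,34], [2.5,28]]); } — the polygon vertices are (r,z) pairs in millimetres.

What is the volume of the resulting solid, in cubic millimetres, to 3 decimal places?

Volume = 5306.939 mm³

Profile (r,z), 7 vertices: (2.5,9.5) (20,1.5) (19,28.5) (14.5,34.5) (6.5,40) (3.5,34) (2.5,28)
edge 0: (2.5,9.5)→(20,1.5)  cross = 2.5·1.5 − 20·9.5 = -186.2500; (r_i+r_j)·cross = 22.5·-186.2500 = -4190.6250
edge 1: (20,1.5)→(19,28.5)  cross = 20·28.5 − 19·1.5 = 541.5000; (r_i+r_j)·cross = 39·541.5000 = 21118.5000
edge 2: (19,28.5)→(14.5,34.5)  cross = 19·34.5 − 14.5·28.5 = 242.2500; (r_i+r_j)·cross = 33.5·242.2500 = 8115.3750
edge 3: (14.5,34.5)→(6.5,40)  cross = 14.5·40 − 6.5·34.5 = 355.7500; (r_i+r_j)·cross = 21·355.7500 = 7470.7500
edge 4: (6.5,40)→(3.5,34)  cross = 6.5·34 − 3.5·40 = 81.0000; (r_i+r_j)·cross = 10·81.0000 = 810.0000
edge 5: (3.5,34)→(2.5,28)  cross = 3.5·28 − 2.5·34 = 13.0000; (r_i+r_j)·cross = 6·13.0000 = 78.0000
edge 6: (2.5,28)→(2.5,9.5)  cross = 2.5·9.5 − 2.5·28 = -46.2500; (r_i+r_j)·cross = 5·-46.2500 = -231.2500
Σcross = 1001.0000 → A = |Σcross|/2 = 500.5000 mm²
Σ(r_i+r_j)·cross = 33170.7500 → first moment M = |Σ|/6 = 5528.4583
R_c = M/A = 5528.4583/500.5000 = 11.0459 mm
θ = 55° = 0.959931 rad
V = θ·R_c·A = 0.959931·11.0459·500.5000 = 5306.939 mm³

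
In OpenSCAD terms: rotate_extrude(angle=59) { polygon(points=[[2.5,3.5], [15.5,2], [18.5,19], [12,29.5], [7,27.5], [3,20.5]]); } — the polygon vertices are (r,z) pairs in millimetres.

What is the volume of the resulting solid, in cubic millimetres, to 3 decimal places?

Profile (r,z), 6 vertices: (2.5,3.5) (15.5,2) (18.5,19) (12,29.5) (7,27.5) (3,20.5)
edge 0: (2.5,3.5)→(15.5,2)  cross = 2.5·2 − 15.5·3.5 = -49.2500; (r_i+r_j)·cross = 18·-49.2500 = -886.5000
edge 1: (15.5,2)→(18.5,19)  cross = 15.5·19 − 18.5·2 = 257.5000; (r_i+r_j)·cross = 34·257.5000 = 8755.0000
edge 2: (18.5,19)→(12,29.5)  cross = 18.5·29.5 − 12·19 = 317.7500; (r_i+r_j)·cross = 30.5·317.7500 = 9691.3750
edge 3: (12,29.5)→(7,27.5)  cross = 12·27.5 − 7·29.5 = 123.5000; (r_i+r_j)·cross = 19·123.5000 = 2346.5000
edge 4: (7,27.5)→(3,20.5)  cross = 7·20.5 − 3·27.5 = 61.0000; (r_i+r_j)·cross = 10·61.0000 = 610.0000
edge 5: (3,20.5)→(2.5,3.5)  cross = 3·3.5 − 2.5·20.5 = -40.7500; (r_i+r_j)·cross = 5.5·-40.7500 = -224.1250
Σcross = 669.7500 → A = |Σcross|/2 = 334.8750 mm²
Σ(r_i+r_j)·cross = 20292.2500 → first moment M = |Σ|/6 = 3382.0417
R_c = M/A = 3382.0417/334.8750 = 10.0994 mm
θ = 59° = 1.029744 rad
V = θ·R_c·A = 1.029744·10.0994·334.8750 = 3482.638 mm³

Volume = 3482.638 mm³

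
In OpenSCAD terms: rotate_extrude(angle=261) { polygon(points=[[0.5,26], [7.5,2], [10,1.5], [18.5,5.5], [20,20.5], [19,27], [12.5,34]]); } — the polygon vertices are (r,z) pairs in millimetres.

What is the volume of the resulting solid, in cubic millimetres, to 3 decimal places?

Volume = 22039.251 mm³

Profile (r,z), 7 vertices: (0.5,26) (7.5,2) (10,1.5) (18.5,5.5) (20,20.5) (19,27) (12.5,34)
edge 0: (0.5,26)→(7.5,2)  cross = 0.5·2 − 7.5·26 = -194.0000; (r_i+r_j)·cross = 8·-194.0000 = -1552.0000
edge 1: (7.5,2)→(10,1.5)  cross = 7.5·1.5 − 10·2 = -8.7500; (r_i+r_j)·cross = 17.5·-8.7500 = -153.1250
edge 2: (10,1.5)→(18.5,5.5)  cross = 10·5.5 − 18.5·1.5 = 27.2500; (r_i+r_j)·cross = 28.5·27.2500 = 776.6250
edge 3: (18.5,5.5)→(20,20.5)  cross = 18.5·20.5 − 20·5.5 = 269.2500; (r_i+r_j)·cross = 38.5·269.2500 = 10366.1250
edge 4: (20,20.5)→(19,27)  cross = 20·27 − 19·20.5 = 150.5000; (r_i+r_j)·cross = 39·150.5000 = 5869.5000
edge 5: (19,27)→(12.5,34)  cross = 19·34 − 12.5·27 = 308.5000; (r_i+r_j)·cross = 31.5·308.5000 = 9717.7500
edge 6: (12.5,34)→(0.5,26)  cross = 12.5·26 − 0.5·34 = 308.0000; (r_i+r_j)·cross = 13·308.0000 = 4004.0000
Σcross = 860.7500 → A = |Σcross|/2 = 430.3750 mm²
Σ(r_i+r_j)·cross = 29028.8750 → first moment M = |Σ|/6 = 4838.1458
R_c = M/A = 4838.1458/430.3750 = 11.2417 mm
θ = 261° = 4.555309 rad
V = θ·R_c·A = 4.555309·11.2417·430.3750 = 22039.251 mm³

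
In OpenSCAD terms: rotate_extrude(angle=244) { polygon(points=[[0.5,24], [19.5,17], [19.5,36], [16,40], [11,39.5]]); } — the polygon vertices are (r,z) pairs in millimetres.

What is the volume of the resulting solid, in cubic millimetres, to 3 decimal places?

Volume = 14546.236 mm³

Profile (r,z), 5 vertices: (0.5,24) (19.5,17) (19.5,36) (16,40) (11,39.5)
edge 0: (0.5,24)→(19.5,17)  cross = 0.5·17 − 19.5·24 = -459.5000; (r_i+r_j)·cross = 20·-459.5000 = -9190.0000
edge 1: (19.5,17)→(19.5,36)  cross = 19.5·36 − 19.5·17 = 370.5000; (r_i+r_j)·cross = 39·370.5000 = 14449.5000
edge 2: (19.5,36)→(16,40)  cross = 19.5·40 − 16·36 = 204.0000; (r_i+r_j)·cross = 35.5·204.0000 = 7242.0000
edge 3: (16,40)→(11,39.5)  cross = 16·39.5 − 11·40 = 192.0000; (r_i+r_j)·cross = 27·192.0000 = 5184.0000
edge 4: (11,39.5)→(0.5,24)  cross = 11·24 − 0.5·39.5 = 244.2500; (r_i+r_j)·cross = 11.5·244.2500 = 2808.8750
Σcross = 551.2500 → A = |Σcross|/2 = 275.6250 mm²
Σ(r_i+r_j)·cross = 20494.3750 → first moment M = |Σ|/6 = 3415.7292
R_c = M/A = 3415.7292/275.6250 = 12.3927 mm
θ = 244° = 4.258603 rad
V = θ·R_c·A = 4.258603·12.3927·275.6250 = 14546.236 mm³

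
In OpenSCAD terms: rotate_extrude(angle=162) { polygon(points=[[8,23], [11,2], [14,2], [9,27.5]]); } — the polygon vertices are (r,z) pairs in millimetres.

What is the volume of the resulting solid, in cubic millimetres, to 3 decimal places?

Volume = 1680.909 mm³

Profile (r,z), 4 vertices: (8,23) (11,2) (14,2) (9,27.5)
edge 0: (8,23)→(11,2)  cross = 8·2 − 11·23 = -237.0000; (r_i+r_j)·cross = 19·-237.0000 = -4503.0000
edge 1: (11,2)→(14,2)  cross = 11·2 − 14·2 = -6.0000; (r_i+r_j)·cross = 25·-6.0000 = -150.0000
edge 2: (14,2)→(9,27.5)  cross = 14·27.5 − 9·2 = 367.0000; (r_i+r_j)·cross = 23·367.0000 = 8441.0000
edge 3: (9,27.5)→(8,23)  cross = 9·23 − 8·27.5 = -13.0000; (r_i+r_j)·cross = 17·-13.0000 = -221.0000
Σcross = 111.0000 → A = |Σcross|/2 = 55.5000 mm²
Σ(r_i+r_j)·cross = 3567.0000 → first moment M = |Σ|/6 = 594.5000
R_c = M/A = 594.5000/55.5000 = 10.7117 mm
θ = 162° = 2.827433 rad
V = θ·R_c·A = 2.827433·10.7117·55.5000 = 1680.909 mm³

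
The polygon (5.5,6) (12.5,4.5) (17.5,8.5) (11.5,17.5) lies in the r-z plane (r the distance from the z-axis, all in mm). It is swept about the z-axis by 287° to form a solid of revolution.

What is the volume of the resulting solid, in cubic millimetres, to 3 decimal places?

Profile (r,z), 4 vertices: (5.5,6) (12.5,4.5) (17.5,8.5) (11.5,17.5)
edge 0: (5.5,6)→(12.5,4.5)  cross = 5.5·4.5 − 12.5·6 = -50.2500; (r_i+r_j)·cross = 18·-50.2500 = -904.5000
edge 1: (12.5,4.5)→(17.5,8.5)  cross = 12.5·8.5 − 17.5·4.5 = 27.5000; (r_i+r_j)·cross = 30·27.5000 = 825.0000
edge 2: (17.5,8.5)→(11.5,17.5)  cross = 17.5·17.5 − 11.5·8.5 = 208.5000; (r_i+r_j)·cross = 29·208.5000 = 6046.5000
edge 3: (11.5,17.5)→(5.5,6)  cross = 11.5·6 − 5.5·17.5 = -27.2500; (r_i+r_j)·cross = 17·-27.2500 = -463.2500
Σcross = 158.5000 → A = |Σcross|/2 = 79.2500 mm²
Σ(r_i+r_j)·cross = 5503.7500 → first moment M = |Σ|/6 = 917.2917
R_c = M/A = 917.2917/79.2500 = 11.5747 mm
θ = 287° = 5.009095 rad
V = θ·R_c·A = 5.009095·11.5747·79.2500 = 4594.801 mm³

Volume = 4594.801 mm³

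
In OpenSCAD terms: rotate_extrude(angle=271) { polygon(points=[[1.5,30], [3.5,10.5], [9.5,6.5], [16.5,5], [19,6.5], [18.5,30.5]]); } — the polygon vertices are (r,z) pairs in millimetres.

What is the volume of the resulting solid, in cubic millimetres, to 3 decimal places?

Volume = 19582.335 mm³

Profile (r,z), 6 vertices: (1.5,30) (3.5,10.5) (9.5,6.5) (16.5,5) (19,6.5) (18.5,30.5)
edge 0: (1.5,30)→(3.5,10.5)  cross = 1.5·10.5 − 3.5·30 = -89.2500; (r_i+r_j)·cross = 5·-89.2500 = -446.2500
edge 1: (3.5,10.5)→(9.5,6.5)  cross = 3.5·6.5 − 9.5·10.5 = -77.0000; (r_i+r_j)·cross = 13·-77.0000 = -1001.0000
edge 2: (9.5,6.5)→(16.5,5)  cross = 9.5·5 − 16.5·6.5 = -59.7500; (r_i+r_j)·cross = 26·-59.7500 = -1553.5000
edge 3: (16.5,5)→(19,6.5)  cross = 16.5·6.5 − 19·5 = 12.2500; (r_i+r_j)·cross = 35.5·12.2500 = 434.8750
edge 4: (19,6.5)→(18.5,30.5)  cross = 19·30.5 − 18.5·6.5 = 459.2500; (r_i+r_j)·cross = 37.5·459.2500 = 17221.8750
edge 5: (18.5,30.5)→(1.5,30)  cross = 18.5·30 − 1.5·30.5 = 509.2500; (r_i+r_j)·cross = 20·509.2500 = 10185.0000
Σcross = 754.7500 → A = |Σcross|/2 = 377.3750 mm²
Σ(r_i+r_j)·cross = 24841.0000 → first moment M = |Σ|/6 = 4140.1667
R_c = M/A = 4140.1667/377.3750 = 10.9710 mm
θ = 271° = 4.729842 rad
V = θ·R_c·A = 4.729842·10.9710·377.3750 = 19582.335 mm³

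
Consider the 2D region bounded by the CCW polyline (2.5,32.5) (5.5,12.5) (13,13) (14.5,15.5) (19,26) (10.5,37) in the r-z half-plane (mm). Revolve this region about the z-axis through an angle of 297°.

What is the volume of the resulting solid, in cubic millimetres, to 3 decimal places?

Profile (r,z), 6 vertices: (2.5,32.5) (5.5,12.5) (13,13) (14.5,15.5) (19,26) (10.5,37)
edge 0: (2.5,32.5)→(5.5,12.5)  cross = 2.5·12.5 − 5.5·32.5 = -147.5000; (r_i+r_j)·cross = 8·-147.5000 = -1180.0000
edge 1: (5.5,12.5)→(13,13)  cross = 5.5·13 − 13·12.5 = -91.0000; (r_i+r_j)·cross = 18.5·-91.0000 = -1683.5000
edge 2: (13,13)→(14.5,15.5)  cross = 13·15.5 − 14.5·13 = 13.0000; (r_i+r_j)·cross = 27.5·13.0000 = 357.5000
edge 3: (14.5,15.5)→(19,26)  cross = 14.5·26 − 19·15.5 = 82.5000; (r_i+r_j)·cross = 33.5·82.5000 = 2763.7500
edge 4: (19,26)→(10.5,37)  cross = 19·37 − 10.5·26 = 430.0000; (r_i+r_j)·cross = 29.5·430.0000 = 12685.0000
edge 5: (10.5,37)→(2.5,32.5)  cross = 10.5·32.5 − 2.5·37 = 248.7500; (r_i+r_j)·cross = 13·248.7500 = 3233.7500
Σcross = 535.7500 → A = |Σcross|/2 = 267.8750 mm²
Σ(r_i+r_j)·cross = 16176.5000 → first moment M = |Σ|/6 = 2696.0833
R_c = M/A = 2696.0833/267.8750 = 10.0647 mm
θ = 297° = 5.183628 rad
V = θ·R_c·A = 5.183628·10.0647·267.8750 = 13975.493 mm³

Volume = 13975.493 mm³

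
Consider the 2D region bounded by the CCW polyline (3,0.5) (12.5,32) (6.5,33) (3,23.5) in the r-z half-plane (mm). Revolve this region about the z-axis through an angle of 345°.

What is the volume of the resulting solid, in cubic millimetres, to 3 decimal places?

Profile (r,z), 4 vertices: (3,0.5) (12.5,32) (6.5,33) (3,23.5)
edge 0: (3,0.5)→(12.5,32)  cross = 3·32 − 12.5·0.5 = 89.7500; (r_i+r_j)·cross = 15.5·89.7500 = 1391.1250
edge 1: (12.5,32)→(6.5,33)  cross = 12.5·33 − 6.5·32 = 204.5000; (r_i+r_j)·cross = 19·204.5000 = 3885.5000
edge 2: (6.5,33)→(3,23.5)  cross = 6.5·23.5 − 3·33 = 53.7500; (r_i+r_j)·cross = 9.5·53.7500 = 510.6250
edge 3: (3,23.5)→(3,0.5)  cross = 3·0.5 − 3·23.5 = -69.0000; (r_i+r_j)·cross = 6·-69.0000 = -414.0000
Σcross = 279.0000 → A = |Σcross|/2 = 139.5000 mm²
Σ(r_i+r_j)·cross = 5373.2500 → first moment M = |Σ|/6 = 895.5417
R_c = M/A = 895.5417/139.5000 = 6.4197 mm
θ = 345° = 6.021386 rad
V = θ·R_c·A = 6.021386·6.4197·139.5000 = 5392.402 mm³

Volume = 5392.402 mm³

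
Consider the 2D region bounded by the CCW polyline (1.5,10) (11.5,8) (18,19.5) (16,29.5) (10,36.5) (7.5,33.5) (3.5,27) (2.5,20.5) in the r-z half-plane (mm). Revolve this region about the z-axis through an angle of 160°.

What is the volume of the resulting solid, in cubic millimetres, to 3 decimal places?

Volume = 8377.813 mm³

Profile (r,z), 8 vertices: (1.5,10) (11.5,8) (18,19.5) (16,29.5) (10,36.5) (7.5,33.5) (3.5,27) (2.5,20.5)
edge 0: (1.5,10)→(11.5,8)  cross = 1.5·8 − 11.5·10 = -103.0000; (r_i+r_j)·cross = 13·-103.0000 = -1339.0000
edge 1: (11.5,8)→(18,19.5)  cross = 11.5·19.5 − 18·8 = 80.2500; (r_i+r_j)·cross = 29.5·80.2500 = 2367.3750
edge 2: (18,19.5)→(16,29.5)  cross = 18·29.5 − 16·19.5 = 219.0000; (r_i+r_j)·cross = 34·219.0000 = 7446.0000
edge 3: (16,29.5)→(10,36.5)  cross = 16·36.5 − 10·29.5 = 289.0000; (r_i+r_j)·cross = 26·289.0000 = 7514.0000
edge 4: (10,36.5)→(7.5,33.5)  cross = 10·33.5 − 7.5·36.5 = 61.2500; (r_i+r_j)·cross = 17.5·61.2500 = 1071.8750
edge 5: (7.5,33.5)→(3.5,27)  cross = 7.5·27 − 3.5·33.5 = 85.2500; (r_i+r_j)·cross = 11·85.2500 = 937.7500
edge 6: (3.5,27)→(2.5,20.5)  cross = 3.5·20.5 − 2.5·27 = 4.2500; (r_i+r_j)·cross = 6·4.2500 = 25.5000
edge 7: (2.5,20.5)→(1.5,10)  cross = 2.5·10 − 1.5·20.5 = -5.7500; (r_i+r_j)·cross = 4·-5.7500 = -23.0000
Σcross = 630.2500 → A = |Σcross|/2 = 315.1250 mm²
Σ(r_i+r_j)·cross = 18000.5000 → first moment M = |Σ|/6 = 3000.0833
R_c = M/A = 3000.0833/315.1250 = 9.5203 mm
θ = 160° = 2.792527 rad
V = θ·R_c·A = 2.792527·9.5203·315.1250 = 8377.813 mm³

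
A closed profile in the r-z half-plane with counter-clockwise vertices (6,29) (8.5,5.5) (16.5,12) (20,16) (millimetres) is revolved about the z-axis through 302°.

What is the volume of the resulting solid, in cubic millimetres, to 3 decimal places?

Profile (r,z), 4 vertices: (6,29) (8.5,5.5) (16.5,12) (20,16)
edge 0: (6,29)→(8.5,5.5)  cross = 6·5.5 − 8.5·29 = -213.5000; (r_i+r_j)·cross = 14.5·-213.5000 = -3095.7500
edge 1: (8.5,5.5)→(16.5,12)  cross = 8.5·12 − 16.5·5.5 = 11.2500; (r_i+r_j)·cross = 25·11.2500 = 281.2500
edge 2: (16.5,12)→(20,16)  cross = 16.5·16 − 20·12 = 24.0000; (r_i+r_j)·cross = 36.5·24.0000 = 876.0000
edge 3: (20,16)→(6,29)  cross = 20·29 − 6·16 = 484.0000; (r_i+r_j)·cross = 26·484.0000 = 12584.0000
Σcross = 305.7500 → A = |Σcross|/2 = 152.8750 mm²
Σ(r_i+r_j)·cross = 10645.5000 → first moment M = |Σ|/6 = 1774.2500
R_c = M/A = 1774.2500/152.8750 = 11.6059 mm
θ = 302° = 5.270894 rad
V = θ·R_c·A = 5.270894·11.6059·152.8750 = 9351.884 mm³

Volume = 9351.884 mm³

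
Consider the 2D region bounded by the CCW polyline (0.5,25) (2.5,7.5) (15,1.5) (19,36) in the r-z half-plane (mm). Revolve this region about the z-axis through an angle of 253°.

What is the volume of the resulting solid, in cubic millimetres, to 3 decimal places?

Profile (r,z), 4 vertices: (0.5,25) (2.5,7.5) (15,1.5) (19,36)
edge 0: (0.5,25)→(2.5,7.5)  cross = 0.5·7.5 − 2.5·25 = -58.7500; (r_i+r_j)·cross = 3·-58.7500 = -176.2500
edge 1: (2.5,7.5)→(15,1.5)  cross = 2.5·1.5 − 15·7.5 = -108.7500; (r_i+r_j)·cross = 17.5·-108.7500 = -1903.1250
edge 2: (15,1.5)→(19,36)  cross = 15·36 − 19·1.5 = 511.5000; (r_i+r_j)·cross = 34·511.5000 = 17391.0000
edge 3: (19,36)→(0.5,25)  cross = 19·25 − 0.5·36 = 457.0000; (r_i+r_j)·cross = 19.5·457.0000 = 8911.5000
Σcross = 801.0000 → A = |Σcross|/2 = 400.5000 mm²
Σ(r_i+r_j)·cross = 24223.1250 → first moment M = |Σ|/6 = 4037.1875
R_c = M/A = 4037.1875/400.5000 = 10.0804 mm
θ = 253° = 4.415683 rad
V = θ·R_c·A = 4.415683·10.0804·400.5000 = 17826.940 mm³

Volume = 17826.940 mm³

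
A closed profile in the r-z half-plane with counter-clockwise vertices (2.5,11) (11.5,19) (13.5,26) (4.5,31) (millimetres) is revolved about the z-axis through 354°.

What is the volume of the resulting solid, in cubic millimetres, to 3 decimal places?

Profile (r,z), 4 vertices: (2.5,11) (11.5,19) (13.5,26) (4.5,31)
edge 0: (2.5,11)→(11.5,19)  cross = 2.5·19 − 11.5·11 = -79.0000; (r_i+r_j)·cross = 14·-79.0000 = -1106.0000
edge 1: (11.5,19)→(13.5,26)  cross = 11.5·26 − 13.5·19 = 42.5000; (r_i+r_j)·cross = 25·42.5000 = 1062.5000
edge 2: (13.5,26)→(4.5,31)  cross = 13.5·31 − 4.5·26 = 301.5000; (r_i+r_j)·cross = 18·301.5000 = 5427.0000
edge 3: (4.5,31)→(2.5,11)  cross = 4.5·11 − 2.5·31 = -28.0000; (r_i+r_j)·cross = 7·-28.0000 = -196.0000
Σcross = 237.0000 → A = |Σcross|/2 = 118.5000 mm²
Σ(r_i+r_j)·cross = 5187.5000 → first moment M = |Σ|/6 = 864.5833
R_c = M/A = 864.5833/118.5000 = 7.2961 mm
θ = 354° = 6.178466 rad
V = θ·R_c·A = 6.178466·7.2961·118.5000 = 5341.798 mm³

Volume = 5341.798 mm³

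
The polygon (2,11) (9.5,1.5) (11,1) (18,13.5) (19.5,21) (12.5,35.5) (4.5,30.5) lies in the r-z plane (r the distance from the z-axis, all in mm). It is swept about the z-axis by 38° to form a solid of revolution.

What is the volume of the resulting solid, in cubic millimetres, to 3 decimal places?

Profile (r,z), 7 vertices: (2,11) (9.5,1.5) (11,1) (18,13.5) (19.5,21) (12.5,35.5) (4.5,30.5)
edge 0: (2,11)→(9.5,1.5)  cross = 2·1.5 − 9.5·11 = -101.5000; (r_i+r_j)·cross = 11.5·-101.5000 = -1167.2500
edge 1: (9.5,1.5)→(11,1)  cross = 9.5·1 − 11·1.5 = -7.0000; (r_i+r_j)·cross = 20.5·-7.0000 = -143.5000
edge 2: (11,1)→(18,13.5)  cross = 11·13.5 − 18·1 = 130.5000; (r_i+r_j)·cross = 29·130.5000 = 3784.5000
edge 3: (18,13.5)→(19.5,21)  cross = 18·21 − 19.5·13.5 = 114.7500; (r_i+r_j)·cross = 37.5·114.7500 = 4303.1250
edge 4: (19.5,21)→(12.5,35.5)  cross = 19.5·35.5 − 12.5·21 = 429.7500; (r_i+r_j)·cross = 32·429.7500 = 13752.0000
edge 5: (12.5,35.5)→(4.5,30.5)  cross = 12.5·30.5 − 4.5·35.5 = 221.5000; (r_i+r_j)·cross = 17·221.5000 = 3765.5000
edge 6: (4.5,30.5)→(2,11)  cross = 4.5·11 − 2·30.5 = -11.5000; (r_i+r_j)·cross = 6.5·-11.5000 = -74.7500
Σcross = 776.5000 → A = |Σcross|/2 = 388.2500 mm²
Σ(r_i+r_j)·cross = 24219.6250 → first moment M = |Σ|/6 = 4036.6042
R_c = M/A = 4036.6042/388.2500 = 10.3969 mm
θ = 38° = 0.663225 rad
V = θ·R_c·A = 0.663225·10.3969·388.2500 = 2677.177 mm³

Volume = 2677.177 mm³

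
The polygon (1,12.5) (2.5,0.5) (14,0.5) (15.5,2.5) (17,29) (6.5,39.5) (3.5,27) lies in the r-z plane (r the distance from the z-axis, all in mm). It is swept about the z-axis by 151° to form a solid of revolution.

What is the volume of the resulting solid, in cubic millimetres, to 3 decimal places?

Volume = 11256.544 mm³

Profile (r,z), 7 vertices: (1,12.5) (2.5,0.5) (14,0.5) (15.5,2.5) (17,29) (6.5,39.5) (3.5,27)
edge 0: (1,12.5)→(2.5,0.5)  cross = 1·0.5 − 2.5·12.5 = -30.7500; (r_i+r_j)·cross = 3.5·-30.7500 = -107.6250
edge 1: (2.5,0.5)→(14,0.5)  cross = 2.5·0.5 − 14·0.5 = -5.7500; (r_i+r_j)·cross = 16.5·-5.7500 = -94.8750
edge 2: (14,0.5)→(15.5,2.5)  cross = 14·2.5 − 15.5·0.5 = 27.2500; (r_i+r_j)·cross = 29.5·27.2500 = 803.8750
edge 3: (15.5,2.5)→(17,29)  cross = 15.5·29 − 17·2.5 = 407.0000; (r_i+r_j)·cross = 32.5·407.0000 = 13227.5000
edge 4: (17,29)→(6.5,39.5)  cross = 17·39.5 − 6.5·29 = 483.0000; (r_i+r_j)·cross = 23.5·483.0000 = 11350.5000
edge 5: (6.5,39.5)→(3.5,27)  cross = 6.5·27 − 3.5·39.5 = 37.2500; (r_i+r_j)·cross = 10·37.2500 = 372.5000
edge 6: (3.5,27)→(1,12.5)  cross = 3.5·12.5 − 1·27 = 16.7500; (r_i+r_j)·cross = 4.5·16.7500 = 75.3750
Σcross = 934.7500 → A = |Σcross|/2 = 467.3750 mm²
Σ(r_i+r_j)·cross = 25627.2500 → first moment M = |Σ|/6 = 4271.2083
R_c = M/A = 4271.2083/467.3750 = 9.1387 mm
θ = 151° = 2.635447 rad
V = θ·R_c·A = 2.635447·9.1387·467.3750 = 11256.544 mm³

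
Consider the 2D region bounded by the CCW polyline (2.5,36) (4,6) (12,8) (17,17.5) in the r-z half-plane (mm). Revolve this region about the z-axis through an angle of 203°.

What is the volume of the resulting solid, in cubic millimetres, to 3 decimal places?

Profile (r,z), 4 vertices: (2.5,36) (4,6) (12,8) (17,17.5)
edge 0: (2.5,36)→(4,6)  cross = 2.5·6 − 4·36 = -129.0000; (r_i+r_j)·cross = 6.5·-129.0000 = -838.5000
edge 1: (4,6)→(12,8)  cross = 4·8 − 12·6 = -40.0000; (r_i+r_j)·cross = 16·-40.0000 = -640.0000
edge 2: (12,8)→(17,17.5)  cross = 12·17.5 − 17·8 = 74.0000; (r_i+r_j)·cross = 29·74.0000 = 2146.0000
edge 3: (17,17.5)→(2.5,36)  cross = 17·36 − 2.5·17.5 = 568.2500; (r_i+r_j)·cross = 19.5·568.2500 = 11080.8750
Σcross = 473.2500 → A = |Σcross|/2 = 236.6250 mm²
Σ(r_i+r_j)·cross = 11748.3750 → first moment M = |Σ|/6 = 1958.0625
R_c = M/A = 1958.0625/236.6250 = 8.2750 mm
θ = 203° = 3.543018 rad
V = θ·R_c·A = 3.543018·8.2750·236.6250 = 6937.451 mm³

Volume = 6937.451 mm³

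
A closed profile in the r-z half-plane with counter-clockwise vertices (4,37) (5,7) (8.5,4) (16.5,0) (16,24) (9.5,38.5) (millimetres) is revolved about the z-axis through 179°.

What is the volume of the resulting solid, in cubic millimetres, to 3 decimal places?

Profile (r,z), 6 vertices: (4,37) (5,7) (8.5,4) (16.5,0) (16,24) (9.5,38.5)
edge 0: (4,37)→(5,7)  cross = 4·7 − 5·37 = -157.0000; (r_i+r_j)·cross = 9·-157.0000 = -1413.0000
edge 1: (5,7)→(8.5,4)  cross = 5·4 − 8.5·7 = -39.5000; (r_i+r_j)·cross = 13.5·-39.5000 = -533.2500
edge 2: (8.5,4)→(16.5,0)  cross = 8.5·0 − 16.5·4 = -66.0000; (r_i+r_j)·cross = 25·-66.0000 = -1650.0000
edge 3: (16.5,0)→(16,24)  cross = 16.5·24 − 16·0 = 396.0000; (r_i+r_j)·cross = 32.5·396.0000 = 12870.0000
edge 4: (16,24)→(9.5,38.5)  cross = 16·38.5 − 9.5·24 = 388.0000; (r_i+r_j)·cross = 25.5·388.0000 = 9894.0000
edge 5: (9.5,38.5)→(4,37)  cross = 9.5·37 − 4·38.5 = 197.5000; (r_i+r_j)·cross = 13.5·197.5000 = 2666.2500
Σcross = 719.0000 → A = |Σcross|/2 = 359.5000 mm²
Σ(r_i+r_j)·cross = 21834.0000 → first moment M = |Σ|/6 = 3639.0000
R_c = M/A = 3639.0000/359.5000 = 10.1224 mm
θ = 179° = 3.124139 rad
V = θ·R_c·A = 3.124139·10.1224·359.5000 = 11368.743 mm³

Volume = 11368.743 mm³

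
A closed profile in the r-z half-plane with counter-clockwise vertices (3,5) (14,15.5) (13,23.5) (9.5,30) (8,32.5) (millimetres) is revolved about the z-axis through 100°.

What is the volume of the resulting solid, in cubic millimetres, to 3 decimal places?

Volume = 2142.537 mm³

Profile (r,z), 5 vertices: (3,5) (14,15.5) (13,23.5) (9.5,30) (8,32.5)
edge 0: (3,5)→(14,15.5)  cross = 3·15.5 − 14·5 = -23.5000; (r_i+r_j)·cross = 17·-23.5000 = -399.5000
edge 1: (14,15.5)→(13,23.5)  cross = 14·23.5 − 13·15.5 = 127.5000; (r_i+r_j)·cross = 27·127.5000 = 3442.5000
edge 2: (13,23.5)→(9.5,30)  cross = 13·30 − 9.5·23.5 = 166.7500; (r_i+r_j)·cross = 22.5·166.7500 = 3751.8750
edge 3: (9.5,30)→(8,32.5)  cross = 9.5·32.5 − 8·30 = 68.7500; (r_i+r_j)·cross = 17.5·68.7500 = 1203.1250
edge 4: (8,32.5)→(3,5)  cross = 8·5 − 3·32.5 = -57.5000; (r_i+r_j)·cross = 11·-57.5000 = -632.5000
Σcross = 282.0000 → A = |Σcross|/2 = 141.0000 mm²
Σ(r_i+r_j)·cross = 7365.5000 → first moment M = |Σ|/6 = 1227.5833
R_c = M/A = 1227.5833/141.0000 = 8.7063 mm
θ = 100° = 1.745329 rad
V = θ·R_c·A = 1.745329·8.7063·141.0000 = 2142.537 mm³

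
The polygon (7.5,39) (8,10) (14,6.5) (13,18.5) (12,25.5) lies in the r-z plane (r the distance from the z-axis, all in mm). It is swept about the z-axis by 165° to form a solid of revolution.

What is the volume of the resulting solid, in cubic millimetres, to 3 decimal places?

Volume = 3473.091 mm³

Profile (r,z), 5 vertices: (7.5,39) (8,10) (14,6.5) (13,18.5) (12,25.5)
edge 0: (7.5,39)→(8,10)  cross = 7.5·10 − 8·39 = -237.0000; (r_i+r_j)·cross = 15.5·-237.0000 = -3673.5000
edge 1: (8,10)→(14,6.5)  cross = 8·6.5 − 14·10 = -88.0000; (r_i+r_j)·cross = 22·-88.0000 = -1936.0000
edge 2: (14,6.5)→(13,18.5)  cross = 14·18.5 − 13·6.5 = 174.5000; (r_i+r_j)·cross = 27·174.5000 = 4711.5000
edge 3: (13,18.5)→(12,25.5)  cross = 13·25.5 − 12·18.5 = 109.5000; (r_i+r_j)·cross = 25·109.5000 = 2737.5000
edge 4: (12,25.5)→(7.5,39)  cross = 12·39 − 7.5·25.5 = 276.7500; (r_i+r_j)·cross = 19.5·276.7500 = 5396.6250
Σcross = 235.7500 → A = |Σcross|/2 = 117.8750 mm²
Σ(r_i+r_j)·cross = 7236.1250 → first moment M = |Σ|/6 = 1206.0208
R_c = M/A = 1206.0208/117.8750 = 10.2314 mm
θ = 165° = 2.879793 rad
V = θ·R_c·A = 2.879793·10.2314·117.8750 = 3473.091 mm³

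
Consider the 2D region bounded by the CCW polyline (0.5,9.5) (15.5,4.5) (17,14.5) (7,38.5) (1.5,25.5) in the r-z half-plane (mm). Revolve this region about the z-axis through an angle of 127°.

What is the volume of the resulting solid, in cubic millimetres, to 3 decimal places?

Profile (r,z), 5 vertices: (0.5,9.5) (15.5,4.5) (17,14.5) (7,38.5) (1.5,25.5)
edge 0: (0.5,9.5)→(15.5,4.5)  cross = 0.5·4.5 − 15.5·9.5 = -145.0000; (r_i+r_j)·cross = 16·-145.0000 = -2320.0000
edge 1: (15.5,4.5)→(17,14.5)  cross = 15.5·14.5 − 17·4.5 = 148.2500; (r_i+r_j)·cross = 32.5·148.2500 = 4818.1250
edge 2: (17,14.5)→(7,38.5)  cross = 17·38.5 − 7·14.5 = 553.0000; (r_i+r_j)·cross = 24·553.0000 = 13272.0000
edge 3: (7,38.5)→(1.5,25.5)  cross = 7·25.5 − 1.5·38.5 = 120.7500; (r_i+r_j)·cross = 8.5·120.7500 = 1026.3750
edge 4: (1.5,25.5)→(0.5,9.5)  cross = 1.5·9.5 − 0.5·25.5 = 1.5000; (r_i+r_j)·cross = 2·1.5000 = 3.0000
Σcross = 678.5000 → A = |Σcross|/2 = 339.2500 mm²
Σ(r_i+r_j)·cross = 16799.5000 → first moment M = |Σ|/6 = 2799.9167
R_c = M/A = 2799.9167/339.2500 = 8.2533 mm
θ = 127° = 2.216568 rad
V = θ·R_c·A = 2.216568·8.2533·339.2500 = 6206.206 mm³

Volume = 6206.206 mm³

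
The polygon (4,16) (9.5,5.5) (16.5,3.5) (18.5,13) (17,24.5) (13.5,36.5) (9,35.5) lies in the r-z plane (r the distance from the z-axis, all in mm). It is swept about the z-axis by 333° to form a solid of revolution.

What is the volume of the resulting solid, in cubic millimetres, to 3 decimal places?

Volume = 21786.444 mm³

Profile (r,z), 7 vertices: (4,16) (9.5,5.5) (16.5,3.5) (18.5,13) (17,24.5) (13.5,36.5) (9,35.5)
edge 0: (4,16)→(9.5,5.5)  cross = 4·5.5 − 9.5·16 = -130.0000; (r_i+r_j)·cross = 13.5·-130.0000 = -1755.0000
edge 1: (9.5,5.5)→(16.5,3.5)  cross = 9.5·3.5 − 16.5·5.5 = -57.5000; (r_i+r_j)·cross = 26·-57.5000 = -1495.0000
edge 2: (16.5,3.5)→(18.5,13)  cross = 16.5·13 − 18.5·3.5 = 149.7500; (r_i+r_j)·cross = 35·149.7500 = 5241.2500
edge 3: (18.5,13)→(17,24.5)  cross = 18.5·24.5 − 17·13 = 232.2500; (r_i+r_j)·cross = 35.5·232.2500 = 8244.8750
edge 4: (17,24.5)→(13.5,36.5)  cross = 17·36.5 − 13.5·24.5 = 289.7500; (r_i+r_j)·cross = 30.5·289.7500 = 8837.3750
edge 5: (13.5,36.5)→(9,35.5)  cross = 13.5·35.5 − 9·36.5 = 150.7500; (r_i+r_j)·cross = 22.5·150.7500 = 3391.8750
edge 6: (9,35.5)→(4,16)  cross = 9·16 − 4·35.5 = 2.0000; (r_i+r_j)·cross = 13·2.0000 = 26.0000
Σcross = 637.0000 → A = |Σcross|/2 = 318.5000 mm²
Σ(r_i+r_j)·cross = 22491.3750 → first moment M = |Σ|/6 = 3748.5625
R_c = M/A = 3748.5625/318.5000 = 11.7694 mm
θ = 333° = 5.811946 rad
V = θ·R_c·A = 5.811946·11.7694·318.5000 = 21786.444 mm³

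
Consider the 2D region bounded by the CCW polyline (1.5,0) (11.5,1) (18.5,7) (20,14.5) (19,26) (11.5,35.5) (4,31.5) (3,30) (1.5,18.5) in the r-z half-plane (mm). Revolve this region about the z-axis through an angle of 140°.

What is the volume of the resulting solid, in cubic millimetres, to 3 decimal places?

Volume = 12771.869 mm³

Profile (r,z), 9 vertices: (1.5,0) (11.5,1) (18.5,7) (20,14.5) (19,26) (11.5,35.5) (4,31.5) (3,30) (1.5,18.5)
edge 0: (1.5,0)→(11.5,1)  cross = 1.5·1 − 11.5·0 = 1.5000; (r_i+r_j)·cross = 13·1.5000 = 19.5000
edge 1: (11.5,1)→(18.5,7)  cross = 11.5·7 − 18.5·1 = 62.0000; (r_i+r_j)·cross = 30·62.0000 = 1860.0000
edge 2: (18.5,7)→(20,14.5)  cross = 18.5·14.5 − 20·7 = 128.2500; (r_i+r_j)·cross = 38.5·128.2500 = 4937.6250
edge 3: (20,14.5)→(19,26)  cross = 20·26 − 19·14.5 = 244.5000; (r_i+r_j)·cross = 39·244.5000 = 9535.5000
edge 4: (19,26)→(11.5,35.5)  cross = 19·35.5 − 11.5·26 = 375.5000; (r_i+r_j)·cross = 30.5·375.5000 = 11452.7500
edge 5: (11.5,35.5)→(4,31.5)  cross = 11.5·31.5 − 4·35.5 = 220.2500; (r_i+r_j)·cross = 15.5·220.2500 = 3413.8750
edge 6: (4,31.5)→(3,30)  cross = 4·30 − 3·31.5 = 25.5000; (r_i+r_j)·cross = 7·25.5000 = 178.5000
edge 7: (3,30)→(1.5,18.5)  cross = 3·18.5 − 1.5·30 = 10.5000; (r_i+r_j)·cross = 4.5·10.5000 = 47.2500
edge 8: (1.5,18.5)→(1.5,0)  cross = 1.5·0 − 1.5·18.5 = -27.7500; (r_i+r_j)·cross = 3·-27.7500 = -83.2500
Σcross = 1040.2500 → A = |Σcross|/2 = 520.1250 mm²
Σ(r_i+r_j)·cross = 31361.7500 → first moment M = |Σ|/6 = 5226.9583
R_c = M/A = 5226.9583/520.1250 = 10.0494 mm
θ = 140° = 2.443461 rad
V = θ·R_c·A = 2.443461·10.0494·520.1250 = 12771.869 mm³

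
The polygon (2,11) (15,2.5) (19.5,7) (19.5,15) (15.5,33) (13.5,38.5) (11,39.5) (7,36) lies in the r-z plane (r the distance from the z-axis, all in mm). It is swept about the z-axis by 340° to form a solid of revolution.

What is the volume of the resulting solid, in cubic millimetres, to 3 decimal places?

Volume = 28642.758 mm³

Profile (r,z), 8 vertices: (2,11) (15,2.5) (19.5,7) (19.5,15) (15.5,33) (13.5,38.5) (11,39.5) (7,36)
edge 0: (2,11)→(15,2.5)  cross = 2·2.5 − 15·11 = -160.0000; (r_i+r_j)·cross = 17·-160.0000 = -2720.0000
edge 1: (15,2.5)→(19.5,7)  cross = 15·7 − 19.5·2.5 = 56.2500; (r_i+r_j)·cross = 34.5·56.2500 = 1940.6250
edge 2: (19.5,7)→(19.5,15)  cross = 19.5·15 − 19.5·7 = 156.0000; (r_i+r_j)·cross = 39·156.0000 = 6084.0000
edge 3: (19.5,15)→(15.5,33)  cross = 19.5·33 − 15.5·15 = 411.0000; (r_i+r_j)·cross = 35·411.0000 = 14385.0000
edge 4: (15.5,33)→(13.5,38.5)  cross = 15.5·38.5 − 13.5·33 = 151.2500; (r_i+r_j)·cross = 29·151.2500 = 4386.2500
edge 5: (13.5,38.5)→(11,39.5)  cross = 13.5·39.5 − 11·38.5 = 109.7500; (r_i+r_j)·cross = 24.5·109.7500 = 2688.8750
edge 6: (11,39.5)→(7,36)  cross = 11·36 − 7·39.5 = 119.5000; (r_i+r_j)·cross = 18·119.5000 = 2151.0000
edge 7: (7,36)→(2,11)  cross = 7·11 − 2·36 = 5.0000; (r_i+r_j)·cross = 9·5.0000 = 45.0000
Σcross = 848.7500 → A = |Σcross|/2 = 424.3750 mm²
Σ(r_i+r_j)·cross = 28960.7500 → first moment M = |Σ|/6 = 4826.7917
R_c = M/A = 4826.7917/424.3750 = 11.3739 mm
θ = 340° = 5.934119 rad
V = θ·R_c·A = 5.934119·11.3739·424.3750 = 28642.758 mm³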